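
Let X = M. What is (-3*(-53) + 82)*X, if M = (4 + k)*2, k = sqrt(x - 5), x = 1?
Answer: 1928 + 964*I ≈ 1928.0 + 964.0*I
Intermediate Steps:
k = 2*I (k = sqrt(1 - 5) = sqrt(-4) = 2*I ≈ 2.0*I)
M = 8 + 4*I (M = (4 + 2*I)*2 = 8 + 4*I ≈ 8.0 + 4.0*I)
X = 8 + 4*I ≈ 8.0 + 4.0*I
(-3*(-53) + 82)*X = (-3*(-53) + 82)*(8 + 4*I) = (159 + 82)*(8 + 4*I) = 241*(8 + 4*I) = 1928 + 964*I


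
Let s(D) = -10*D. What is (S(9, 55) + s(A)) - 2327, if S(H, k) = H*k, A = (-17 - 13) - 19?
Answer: -1342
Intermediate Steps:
A = -49 (A = -30 - 19 = -49)
(S(9, 55) + s(A)) - 2327 = (9*55 - 10*(-49)) - 2327 = (495 + 490) - 2327 = 985 - 2327 = -1342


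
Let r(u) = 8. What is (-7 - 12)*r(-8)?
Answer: -152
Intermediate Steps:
(-7 - 12)*r(-8) = (-7 - 12)*8 = -19*8 = -152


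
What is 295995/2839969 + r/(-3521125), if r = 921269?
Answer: -92596470958/588228579125 ≈ -0.15742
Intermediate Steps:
295995/2839969 + r/(-3521125) = 295995/2839969 + 921269/(-3521125) = 295995*(1/2839969) + 921269*(-1/3521125) = 295995/2839969 - 921269/3521125 = -92596470958/588228579125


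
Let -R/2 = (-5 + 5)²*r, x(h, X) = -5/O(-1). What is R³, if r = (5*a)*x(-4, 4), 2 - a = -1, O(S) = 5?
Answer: 0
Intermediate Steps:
x(h, X) = -1 (x(h, X) = -5/5 = -5*⅕ = -1)
a = 3 (a = 2 - 1*(-1) = 2 + 1 = 3)
r = -15 (r = (5*3)*(-1) = 15*(-1) = -15)
R = 0 (R = -2*(-5 + 5)²*(-15) = -2*0²*(-15) = -0*(-15) = -2*0 = 0)
R³ = 0³ = 0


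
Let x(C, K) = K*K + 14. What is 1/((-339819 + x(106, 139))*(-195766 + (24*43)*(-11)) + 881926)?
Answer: 1/66378887038 ≈ 1.5065e-11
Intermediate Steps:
x(C, K) = 14 + K**2 (x(C, K) = K**2 + 14 = 14 + K**2)
1/((-339819 + x(106, 139))*(-195766 + (24*43)*(-11)) + 881926) = 1/((-339819 + (14 + 139**2))*(-195766 + (24*43)*(-11)) + 881926) = 1/((-339819 + (14 + 19321))*(-195766 + 1032*(-11)) + 881926) = 1/((-339819 + 19335)*(-195766 - 11352) + 881926) = 1/(-320484*(-207118) + 881926) = 1/(66378005112 + 881926) = 1/66378887038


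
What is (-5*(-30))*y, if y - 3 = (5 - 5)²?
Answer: 450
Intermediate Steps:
y = 3 (y = 3 + (5 - 5)² = 3 + 0² = 3 + 0 = 3)
(-5*(-30))*y = -5*(-30)*3 = 150*3 = 450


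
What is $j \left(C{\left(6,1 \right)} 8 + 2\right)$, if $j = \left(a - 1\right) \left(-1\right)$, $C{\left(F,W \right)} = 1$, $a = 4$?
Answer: $-30$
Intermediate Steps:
$j = -3$ ($j = \left(4 - 1\right) \left(-1\right) = 3 \left(-1\right) = -3$)
$j \left(C{\left(6,1 \right)} 8 + 2\right) = - 3 \left(1 \cdot 8 + 2\right) = - 3 \left(8 + 2\right) = \left(-3\right) 10 = -30$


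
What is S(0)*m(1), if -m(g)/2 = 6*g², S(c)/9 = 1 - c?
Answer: -108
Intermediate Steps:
S(c) = 9 - 9*c (S(c) = 9*(1 - c) = 9 - 9*c)
m(g) = -12*g²
S(0)*m(1) = (9 - 9*0)*(-12*1²) = (9 + 0)*(-12*1) = 9*(-12) = -108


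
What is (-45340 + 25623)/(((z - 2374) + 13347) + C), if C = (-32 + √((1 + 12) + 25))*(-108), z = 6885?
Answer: -210124069/226921682 - 532359*√38/113460841 ≈ -0.95490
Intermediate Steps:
C = 3456 - 108*√38 (C = (-32 + √(13 + 25))*(-108) = (-32 + √38)*(-108) = 3456 - 108*√38 ≈ 2790.2)
(-45340 + 25623)/(((z - 2374) + 13347) + C) = (-45340 + 25623)/(((6885 - 2374) + 13347) + (3456 - 108*√38)) = -19717/((4511 + 13347) + (3456 - 108*√38)) = -19717/(17858 + (3456 - 108*√38)) = -19717/(21314 - 108*√38)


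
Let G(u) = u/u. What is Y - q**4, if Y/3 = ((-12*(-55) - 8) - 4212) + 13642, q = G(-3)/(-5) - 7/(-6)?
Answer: 24498552719/810000 ≈ 30245.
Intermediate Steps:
G(u) = 1
q = 29/30 (q = 1/(-5) - 7/(-6) = 1*(-1/5) - 7*(-1/6) = -1/5 + 7/6 = 29/30 ≈ 0.96667)
Y = 30246 (Y = 3*(((-12*(-55) - 8) - 4212) + 13642) = 3*(((660 - 8) - 4212) + 13642) = 3*((652 - 4212) + 13642) = 3*(-3560 + 13642) = 3*10082 = 30246)
Y - q**4 = 30246 - (29/30)**4 = 30246 - 1*707281/810000 = 30246 - 707281/810000 = 24498552719/810000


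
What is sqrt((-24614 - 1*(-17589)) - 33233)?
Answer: I*sqrt(40258) ≈ 200.64*I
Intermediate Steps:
sqrt((-24614 - 1*(-17589)) - 33233) = sqrt((-24614 + 17589) - 33233) = sqrt(-7025 - 33233) = sqrt(-40258) = I*sqrt(40258)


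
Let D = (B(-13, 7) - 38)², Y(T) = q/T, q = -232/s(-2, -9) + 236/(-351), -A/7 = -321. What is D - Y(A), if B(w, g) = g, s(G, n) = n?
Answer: 757929005/788697 ≈ 960.99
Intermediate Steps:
A = 2247 (A = -7*(-321) = 2247)
q = 8812/351 (q = -232/(-9) + 236/(-351) = -232*(-⅑) + 236*(-1/351) = 232/9 - 236/351 = 8812/351 ≈ 25.105)
Y(T) = 8812/(351*T)
D = 961 (D = (7 - 38)² = (-31)² = 961)
D - Y(A) = 961 - 8812/(351*2247) = 961 - 1*8812/788697 = 961 - 8812/788697 = 757929005/788697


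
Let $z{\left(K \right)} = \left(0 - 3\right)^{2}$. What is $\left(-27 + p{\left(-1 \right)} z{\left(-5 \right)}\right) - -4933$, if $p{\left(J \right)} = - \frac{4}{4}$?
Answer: $4897$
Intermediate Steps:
$z{\left(K \right)} = 9$ ($z{\left(K \right)} = \left(-3\right)^{2} = 9$)
$p{\left(J \right)} = -1$ ($p{\left(J \right)} = \left(-4\right) \frac{1}{4} = -1$)
$\left(-27 + p{\left(-1 \right)} z{\left(-5 \right)}\right) - -4933 = \left(-27 - 9\right) - -4933 = \left(-27 - 9\right) + 4933 = -36 + 4933 = 4897$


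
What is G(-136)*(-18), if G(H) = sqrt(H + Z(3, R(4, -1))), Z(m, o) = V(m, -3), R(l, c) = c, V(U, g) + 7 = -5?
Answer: -36*I*sqrt(37) ≈ -218.98*I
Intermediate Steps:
V(U, g) = -12 (V(U, g) = -7 - 5 = -12)
Z(m, o) = -12
G(H) = sqrt(-12 + H) (G(H) = sqrt(H - 12) = sqrt(-12 + H))
G(-136)*(-18) = sqrt(-12 - 136)*(-18) = sqrt(-148)*(-18) = (2*I*sqrt(37))*(-18) = -36*I*sqrt(37)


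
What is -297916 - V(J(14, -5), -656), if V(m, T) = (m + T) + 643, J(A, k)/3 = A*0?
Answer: -297903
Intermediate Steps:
J(A, k) = 0 (J(A, k) = 3*(A*0) = 3*0 = 0)
V(m, T) = 643 + T + m (V(m, T) = (T + m) + 643 = 643 + T + m)
-297916 - V(J(14, -5), -656) = -297916 - (643 - 656 + 0) = -297916 - 1*(-13) = -297916 + 13 = -297903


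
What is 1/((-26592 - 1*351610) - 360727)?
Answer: -1/738929 ≈ -1.3533e-6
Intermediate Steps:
1/((-26592 - 1*351610) - 360727) = 1/((-26592 - 351610) - 360727) = 1/(-378202 - 360727) = 1/(-738929) = -1/738929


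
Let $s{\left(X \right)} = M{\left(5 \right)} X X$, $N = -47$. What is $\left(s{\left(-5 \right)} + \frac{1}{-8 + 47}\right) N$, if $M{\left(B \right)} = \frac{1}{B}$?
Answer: $- \frac{9212}{39} \approx -236.21$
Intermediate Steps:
$s{\left(X \right)} = \frac{X^{2}}{5}$ ($s{\left(X \right)} = \frac{X}{5} X = \frac{X^{2}}{5}$)
$\left(s{\left(-5 \right)} + \frac{1}{-8 + 47}\right) N = \left(\frac{\left(-5\right)^{2}}{5} + \frac{1}{-8 + 47}\right) \left(-47\right) = \left(\frac{1}{5} \cdot 25 + \frac{1}{39}\right) \left(-47\right) = \left(5 + \frac{1}{39}\right) \left(-47\right) = \frac{196}{39} \left(-47\right) = - \frac{9212}{39}$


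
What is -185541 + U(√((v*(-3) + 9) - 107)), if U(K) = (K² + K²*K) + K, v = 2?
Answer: -185645 - 206*I*√26 ≈ -1.8565e+5 - 1050.4*I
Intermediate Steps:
U(K) = K + K² + K³ (U(K) = (K² + K³) + K = K + K² + K³)
-185541 + U(√((v*(-3) + 9) - 107)) = -185541 + √((2*(-3) + 9) - 107)*(1 + √((2*(-3) + 9) - 107) + (√((2*(-3) + 9) - 107))²) = -185541 + √((-6 + 9) - 107)*(1 + √((-6 + 9) - 107) + (√((-6 + 9) - 107))²) = -185541 + √(3 - 107)*(1 + √(3 - 107) + (√(3 - 107))²) = -185541 + √(-104)*(1 + √(-104) + (√(-104))²) = -185541 + (2*I*√26)*(1 + 2*I*√26 + (2*I*√26)²) = -185541 + (2*I*√26)*(1 + 2*I*√26 - 104) = -185541 + (2*I*√26)*(-103 + 2*I*√26) = -185541 + 2*I*√26*(-103 + 2*I*√26)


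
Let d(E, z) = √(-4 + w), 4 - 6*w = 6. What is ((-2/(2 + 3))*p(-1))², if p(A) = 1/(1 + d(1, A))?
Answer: 36/(25*(3 + I*√39)²) ≈ -0.01875 - 0.023419*I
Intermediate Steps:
w = -⅓ (w = ⅔ - ⅙*6 = ⅔ - 1 = -⅓ ≈ -0.33333)
d(E, z) = I*√39/3 (d(E, z) = √(-4 - ⅓) = √(-13/3) = I*√39/3)
p(A) = 1/(1 + I*√39/3)
((-2/(2 + 3))*p(-1))² = ((-2/(2 + 3))*(3/16 - I*√39/16))² = ((-2/5)*(3/16 - I*√39/16))² = (((⅕)*(-2))*(3/16 - I*√39/16))² = (-2*(3/16 - I*√39/16)/5)² = (-3/40 + I*√39/40)²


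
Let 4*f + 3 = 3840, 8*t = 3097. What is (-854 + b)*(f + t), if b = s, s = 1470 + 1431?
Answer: 22048237/8 ≈ 2.7560e+6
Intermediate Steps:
t = 3097/8 (t = (⅛)*3097 = 3097/8 ≈ 387.13)
f = 3837/4 (f = -¾ + (¼)*3840 = -¾ + 960 = 3837/4 ≈ 959.25)
s = 2901
b = 2901
(-854 + b)*(f + t) = (-854 + 2901)*(3837/4 + 3097/8) = 2047*(10771/8) = 22048237/8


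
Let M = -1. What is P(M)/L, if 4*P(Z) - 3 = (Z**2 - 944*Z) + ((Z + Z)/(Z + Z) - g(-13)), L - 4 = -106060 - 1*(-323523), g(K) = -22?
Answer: 971/869868 ≈ 0.0011163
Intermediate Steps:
L = 217467 (L = 4 + (-106060 - 1*(-323523)) = 4 + (-106060 + 323523) = 4 + 217463 = 217467)
P(Z) = 13/2 - 236*Z + Z**2/4 (P(Z) = 3/4 + ((Z**2 - 944*Z) + ((Z + Z)/(Z + Z) - 1*(-22)))/4 = 3/4 + ((Z**2 - 944*Z) + ((2*Z)/((2*Z)) + 22))/4 = 3/4 + ((Z**2 - 944*Z) + ((2*Z)*(1/(2*Z)) + 22))/4 = 3/4 + ((Z**2 - 944*Z) + (1 + 22))/4 = 3/4 + ((Z**2 - 944*Z) + 23)/4 = 3/4 + (23 + Z**2 - 944*Z)/4 = 3/4 + (23/4 - 236*Z + Z**2/4) = 13/2 - 236*Z + Z**2/4)
P(M)/L = (13/2 - 236*(-1) + (1/4)*(-1)**2)/217467 = (13/2 + 236 + (1/4)*1)*(1/217467) = (13/2 + 236 + 1/4)*(1/217467) = (971/4)*(1/217467) = 971/869868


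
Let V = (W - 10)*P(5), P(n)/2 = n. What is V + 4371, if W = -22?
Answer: 4051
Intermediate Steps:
P(n) = 2*n
V = -320 (V = (-22 - 10)*(2*5) = -32*10 = -320)
V + 4371 = -320 + 4371 = 4051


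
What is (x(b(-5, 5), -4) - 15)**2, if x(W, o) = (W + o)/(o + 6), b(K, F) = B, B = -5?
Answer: 1521/4 ≈ 380.25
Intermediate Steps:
b(K, F) = -5
x(W, o) = (W + o)/(6 + o)
(x(b(-5, 5), -4) - 15)**2 = ((-5 - 4)/(6 - 4) - 15)**2 = (-9/2 - 15)**2 = (-39/2)**2 = 1521/4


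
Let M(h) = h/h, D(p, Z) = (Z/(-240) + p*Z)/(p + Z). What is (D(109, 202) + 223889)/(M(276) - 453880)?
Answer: -8358179539/16938764280 ≈ -0.49343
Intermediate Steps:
D(p, Z) = (-Z/240 + Z*p)/(Z + p) (D(p, Z) = (Z*(-1/240) + Z*p)/(Z + p) = (-Z/240 + Z*p)/(Z + p))
M(h) = 1
(D(109, 202) + 223889)/(M(276) - 453880) = ((1/240)*202*(-1 + 240*109)/(202 + 109) + 223889)/(1 - 453880) = ((1/240)*202*(-1 + 26160)/311 + 223889)/(-453879) = ((1/240)*202*(1/311)*26159 + 223889)*(-1/453879) = (2642059/37320 + 223889)*(-1/453879) = (8358179539/37320)*(-1/453879) = -8358179539/16938764280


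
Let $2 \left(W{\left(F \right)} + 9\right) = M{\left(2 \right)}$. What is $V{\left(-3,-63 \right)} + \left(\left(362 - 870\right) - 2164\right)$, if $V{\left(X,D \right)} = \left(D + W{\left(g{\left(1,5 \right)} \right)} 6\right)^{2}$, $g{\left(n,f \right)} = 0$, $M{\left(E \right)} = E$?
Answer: $9649$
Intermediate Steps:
$W{\left(F \right)} = -8$ ($W{\left(F \right)} = -9 + \frac{1}{2} \cdot 2 = -9 + 1 = -8$)
$V{\left(X,D \right)} = \left(-48 + D\right)^{2}$ ($V{\left(X,D \right)} = \left(D - 48\right)^{2} = \left(-48 + D\right)^{2}$)
$V{\left(-3,-63 \right)} + \left(\left(362 - 870\right) - 2164\right) = \left(-48 - 63\right)^{2} + \left(\left(362 - 870\right) - 2164\right) = \left(-111\right)^{2} + \left(\left(362 - 870\right) - 2164\right) = 12321 - 2672 = 9649$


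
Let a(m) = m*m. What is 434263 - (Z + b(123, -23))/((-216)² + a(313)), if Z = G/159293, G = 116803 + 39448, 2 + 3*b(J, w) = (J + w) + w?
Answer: 769572498338023/1772134625 ≈ 4.3426e+5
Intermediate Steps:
b(J, w) = -⅔ + J/3 + 2*w/3 (b(J, w) = -⅔ + ((J + w) + w)/3 = -⅔ + (J + 2*w)/3 = -⅔ + (J/3 + 2*w/3) = -⅔ + J/3 + 2*w/3)
G = 156251
Z = 156251/159293 ≈ 0.98090
a(m) = m²
434263 - (Z + b(123, -23))/((-216)² + a(313)) = 434263 - (156251/159293 + (-⅔ + (⅓)*123 + (⅔)*(-23)))/((-216)² + 313²) = 434263 - (156251/159293 + (-⅔ + 41 - 46/3))/(46656 + 97969) = 434263 - (156251/159293 + 25)/144625 = 434263 - 4138576/(159293*144625) = 434263 - 1*318352/1772134625 = 434263 - 318352/1772134625 = 769572498338023/1772134625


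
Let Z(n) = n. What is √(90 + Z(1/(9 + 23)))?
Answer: √5762/8 ≈ 9.4885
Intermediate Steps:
√(90 + Z(1/(9 + 23))) = √(90 + 1/(9 + 23)) = √(90 + 1/32) = √(2881/32) = √5762/8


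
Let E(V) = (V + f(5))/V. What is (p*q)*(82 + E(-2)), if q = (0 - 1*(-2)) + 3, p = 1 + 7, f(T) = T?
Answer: 3220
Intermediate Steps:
p = 8
q = 5 (q = (0 + 2) + 3 = 2 + 3 = 5)
E(V) = (5 + V)/V (E(V) = (V + 5)/V = (5 + V)/V)
(p*q)*(82 + E(-2)) = (8*5)*(82 + (5 - 2)/(-2)) = 40*(82 - 1/2*3) = 40*(82 - 3/2) = 40*(161/2) = 3220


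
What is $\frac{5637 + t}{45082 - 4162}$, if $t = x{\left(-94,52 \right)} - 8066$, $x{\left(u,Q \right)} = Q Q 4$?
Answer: $\frac{8387}{40920} \approx 0.20496$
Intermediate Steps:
$x{\left(u,Q \right)} = 4 Q^{2}$ ($x{\left(u,Q \right)} = Q^{2} \cdot 4 = 4 Q^{2}$)
$t = 2750$ ($t = 4 \cdot 52^{2} - 8066 = 4 \cdot 2704 - 8066 = 10816 - 8066 = 2750$)
$\frac{5637 + t}{45082 - 4162} = \frac{5637 + 2750}{45082 - 4162} = \frac{8387}{40920}$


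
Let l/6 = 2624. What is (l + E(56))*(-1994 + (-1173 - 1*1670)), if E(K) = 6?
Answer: -76182750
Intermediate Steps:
l = 15744 (l = 6*2624 = 15744)
(l + E(56))*(-1994 + (-1173 - 1*1670)) = (15744 + 6)*(-1994 + (-1173 - 1*1670)) = 15750*(-1994 + (-1173 - 1670)) = 15750*(-1994 - 2843) = 15750*(-4837) = -76182750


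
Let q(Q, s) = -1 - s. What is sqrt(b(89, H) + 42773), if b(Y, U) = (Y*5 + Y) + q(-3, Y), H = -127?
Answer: sqrt(43217) ≈ 207.89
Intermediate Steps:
b(Y, U) = -1 + 5*Y (b(Y, U) = (Y*5 + Y) + (-1 - Y) = (5*Y + Y) + (-1 - Y) = 6*Y + (-1 - Y) = -1 + 5*Y)
sqrt(b(89, H) + 42773) = sqrt((-1 + 5*89) + 42773) = sqrt((-1 + 445) + 42773) = sqrt(444 + 42773) = sqrt(43217)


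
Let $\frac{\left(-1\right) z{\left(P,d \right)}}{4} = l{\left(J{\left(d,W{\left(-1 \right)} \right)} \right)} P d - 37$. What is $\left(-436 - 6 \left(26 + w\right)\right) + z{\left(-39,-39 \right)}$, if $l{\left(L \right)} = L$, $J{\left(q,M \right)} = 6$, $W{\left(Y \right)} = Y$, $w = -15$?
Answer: $-36858$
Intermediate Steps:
$z{\left(P,d \right)} = 148 - 24 P d$ ($z{\left(P,d \right)} = - 4 \left(6 P d - 37\right) = - 4 \left(-37 + 6 P d\right) = 148 - 24 P d$)
$\left(-436 - 6 \left(26 + w\right)\right) + z{\left(-39,-39 \right)} = \left(-436 - 6 \left(26 - 15\right)\right) + \left(148 - \left(-936\right) \left(-39\right)\right) = \left(-436 - 66\right) + \left(148 - 36504\right) = \left(-436 - 66\right) - 36356 = -502 - 36356 = -36858$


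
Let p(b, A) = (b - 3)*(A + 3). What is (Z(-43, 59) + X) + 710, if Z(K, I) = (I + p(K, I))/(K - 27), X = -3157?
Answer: -24071/10 ≈ -2407.1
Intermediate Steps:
p(b, A) = (-3 + b)*(3 + A)
Z(K, I) = (-9 - 2*I + 3*K + I*K)/(-27 + K) (Z(K, I) = (I + (-9 - 3*I + 3*K + I*K))/(K - 27) = (-9 - 2*I + 3*K + I*K)/(-27 + K))
(Z(-43, 59) + X) + 710 = ((-9 - 2*59 + 3*(-43) + 59*(-43))/(-27 - 43) - 3157) + 710 = ((-9 - 118 - 129 - 2537)/(-70) - 3157) + 710 = (-1/70*(-2793) - 3157) + 710 = (399/10 - 3157) + 710 = -31171/10 + 710 = -24071/10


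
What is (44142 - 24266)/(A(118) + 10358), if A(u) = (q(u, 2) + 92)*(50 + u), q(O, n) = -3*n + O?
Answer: 9938/22315 ≈ 0.44535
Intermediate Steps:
q(O, n) = O - 3*n
A(u) = (50 + u)*(86 + u) (A(u) = ((u - 3*2) + 92)*(50 + u) = ((u - 6) + 92)*(50 + u) = ((-6 + u) + 92)*(50 + u) = (86 + u)*(50 + u) = (50 + u)*(86 + u))
(44142 - 24266)/(A(118) + 10358) = (44142 - 24266)/((4300 + 118**2 + 136*118) + 10358) = 19876/((4300 + 13924 + 16048) + 10358) = 19876/(34272 + 10358) = 19876/44630 = 19876*(1/44630) = 9938/22315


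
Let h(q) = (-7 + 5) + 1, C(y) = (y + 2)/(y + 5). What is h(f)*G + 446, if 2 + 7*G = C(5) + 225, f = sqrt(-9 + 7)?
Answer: 28983/70 ≈ 414.04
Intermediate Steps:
C(y) = (2 + y)/(5 + y)
f = I*sqrt(2) (f = sqrt(-2) = I*sqrt(2) ≈ 1.4142*I)
G = 2237/70 (G = -2/7 + ((2 + 5)/(5 + 5) + 225)/7 = -2/7 + (7/10 + 225)/7 = -2/7 + (1/7)*(2257/10) = -2/7 + 2257/70 = 2237/70 ≈ 31.957)
h(q) = -1 (h(q) = -2 + 1 = -1)
h(f)*G + 446 = -1*2237/70 + 446 = -2237/70 + 446 = 28983/70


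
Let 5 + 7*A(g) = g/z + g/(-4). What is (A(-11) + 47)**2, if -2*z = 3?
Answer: 16072081/7056 ≈ 2277.8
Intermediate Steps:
z = -3/2 (z = -1/2*3 = -3/2 ≈ -1.5000)
A(g) = -5/7 - 11*g/84 (A(g) = -5/7 + (g/(-3/2) + g/(-4))/7 = -5/7 + (g*(-2/3) + g*(-1/4))/7 = -5/7 + (-2*g/3 - g/4)/7 = -5/7 + (-11*g/12)/7 = -5/7 - 11*g/84)
(A(-11) + 47)**2 = ((-5/7 - 11/84*(-11)) + 47)**2 = ((-5/7 + 121/84) + 47)**2 = (61/84 + 47)**2 = (4009/84)**2 = 16072081/7056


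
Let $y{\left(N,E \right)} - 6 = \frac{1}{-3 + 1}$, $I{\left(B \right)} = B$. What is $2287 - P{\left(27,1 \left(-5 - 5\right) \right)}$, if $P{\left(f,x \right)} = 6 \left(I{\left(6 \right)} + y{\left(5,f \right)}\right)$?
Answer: $2218$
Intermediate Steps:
$y{\left(N,E \right)} = \frac{11}{2}$ ($y{\left(N,E \right)} = 6 + \frac{1}{-3 + 1} = 6 + \frac{1}{-2} = 6 - \frac{1}{2} = \frac{11}{2}$)
$P{\left(f,x \right)} = 69$ ($P{\left(f,x \right)} = 6 \left(6 + \frac{11}{2}\right) = 6 \cdot \frac{23}{2} = 69$)
$2287 - P{\left(27,1 \left(-5 - 5\right) \right)} = 2287 - 69 = 2218$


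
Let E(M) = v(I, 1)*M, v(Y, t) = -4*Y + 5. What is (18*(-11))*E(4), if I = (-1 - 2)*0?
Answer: -3960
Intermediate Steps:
I = 0 (I = -3*0 = 0)
v(Y, t) = 5 - 4*Y
E(M) = 5*M (E(M) = (5 - 4*0)*M = (5 + 0)*M = 5*M)
(18*(-11))*E(4) = (18*(-11))*(5*4) = -198*20 = -3960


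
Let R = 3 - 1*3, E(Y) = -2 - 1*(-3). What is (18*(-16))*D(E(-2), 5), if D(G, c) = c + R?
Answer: -1440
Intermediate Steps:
E(Y) = 1 (E(Y) = -2 + 3 = 1)
R = 0 (R = 3 - 3 = 0)
D(G, c) = c (D(G, c) = c + 0 = c)
(18*(-16))*D(E(-2), 5) = (18*(-16))*5 = -288*5 = -1440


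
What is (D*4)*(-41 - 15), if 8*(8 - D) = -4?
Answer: -1904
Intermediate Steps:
D = 17/2 (D = 8 - ⅛*(-4) = 8 + ½ = 17/2 ≈ 8.5000)
(D*4)*(-41 - 15) = ((17/2)*4)*(-41 - 15) = 34*(-56) = -1904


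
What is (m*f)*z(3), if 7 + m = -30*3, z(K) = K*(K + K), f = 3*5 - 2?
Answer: -22698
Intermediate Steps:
f = 13 (f = 15 - 2 = 13)
z(K) = 2*K² (z(K) = K*(2*K) = 2*K²)
m = -97 (m = -7 - 30*3 = -7 - 90 = -97)
(m*f)*z(3) = (-97*13)*(2*3²) = -2522*9 = -1261*18 = -22698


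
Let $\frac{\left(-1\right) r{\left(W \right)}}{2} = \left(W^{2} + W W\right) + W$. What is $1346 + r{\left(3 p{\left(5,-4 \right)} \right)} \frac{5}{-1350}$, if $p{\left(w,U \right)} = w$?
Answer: $\frac{12145}{9} \approx 1349.4$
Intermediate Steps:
$r{\left(W \right)} = - 4 W^{2} - 2 W$ ($r{\left(W \right)} = - 2 \left(\left(W^{2} + W W\right) + W\right) = - 2 \left(\left(W^{2} + W^{2}\right) + W\right) = - 2 \left(2 W^{2} + W\right) = - 2 \left(W + 2 W^{2}\right) = - 4 W^{2} - 2 W$)
$1346 + r{\left(3 p{\left(5,-4 \right)} \right)} \frac{5}{-1350} = 1346 + - 2 \cdot 3 \cdot 5 \left(1 + 2 \cdot 3 \cdot 5\right) \frac{5}{-1350} = 1346 + \left(-2\right) 15 \left(1 + 2 \cdot 15\right) 5 \left(- \frac{1}{1350}\right) = 1346 + \left(-2\right) 15 \left(1 + 30\right) \left(- \frac{1}{270}\right) = 1346 + \left(-2\right) 15 \cdot 31 \left(- \frac{1}{270}\right) = 1346 - - \frac{31}{9} = 1346 + \frac{31}{9} = \frac{12145}{9}$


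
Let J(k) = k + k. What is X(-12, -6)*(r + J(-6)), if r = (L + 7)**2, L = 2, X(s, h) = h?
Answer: -414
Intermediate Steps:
J(k) = 2*k
r = 81 (r = (2 + 7)**2 = 9**2 = 81)
X(-12, -6)*(r + J(-6)) = -6*(81 + 2*(-6)) = -6*(81 - 12) = -6*69 = -414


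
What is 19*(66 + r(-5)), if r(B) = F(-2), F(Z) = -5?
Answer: 1159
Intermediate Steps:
r(B) = -5
19*(66 + r(-5)) = 19*(66 - 5) = 19*61 = 1159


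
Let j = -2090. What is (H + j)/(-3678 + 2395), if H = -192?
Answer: 2282/1283 ≈ 1.7786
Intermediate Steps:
(H + j)/(-3678 + 2395) = (-192 - 2090)/(-3678 + 2395) = -2282/(-1283) = -2282*(-1/1283) = 2282/1283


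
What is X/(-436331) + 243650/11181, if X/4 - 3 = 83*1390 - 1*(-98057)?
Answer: 13823800690/696945273 ≈ 19.835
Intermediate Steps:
X = 853720 (X = 12 + 4*(83*1390 - 1*(-98057)) = 12 + 4*(115370 + 98057) = 12 + 4*213427 = 12 + 853708 = 853720)
X/(-436331) + 243650/11181 = 853720/(-436331) + 243650/11181 = 853720*(-1/436331) + 243650*(1/11181) = -121960/62333 + 243650/11181 = 13823800690/696945273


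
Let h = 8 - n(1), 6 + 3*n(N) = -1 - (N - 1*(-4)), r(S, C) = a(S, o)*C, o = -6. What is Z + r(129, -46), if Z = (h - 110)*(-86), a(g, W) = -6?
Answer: 8704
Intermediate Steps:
r(S, C) = -6*C
n(N) = -11/3 - N/3 (n(N) = -2 + (-1 - (N - 1*(-4)))/3 = -2 + (-1 - (N + 4))/3 = -2 + (-1 - (4 + N))/3 = -2 + (-1 + (-4 - N))/3 = -2 + (-5 - N)/3 = -2 + (-5/3 - N/3) = -11/3 - N/3)
h = 12 (h = 8 - (-11/3 - 1/3*1) = 8 - (-11/3 - 1/3) = 8 - 1*(-4) = 8 + 4 = 12)
Z = 8428 (Z = (12 - 110)*(-86) = -98*(-86) = 8428)
Z + r(129, -46) = 8428 - 6*(-46) = 8428 + 276 = 8704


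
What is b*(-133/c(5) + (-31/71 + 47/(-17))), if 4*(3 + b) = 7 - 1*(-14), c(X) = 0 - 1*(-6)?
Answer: -551145/9656 ≈ -57.078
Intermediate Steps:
c(X) = 6 (c(X) = 0 + 6 = 6)
b = 9/4 (b = -3 + (7 - 1*(-14))/4 = -3 + (7 + 14)/4 = -3 + (1/4)*21 = -3 + 21/4 = 9/4 ≈ 2.2500)
b*(-133/c(5) + (-31/71 + 47/(-17))) = 9*(-133/6 + (-31/71 + 47/(-17)))/4 = 9*(-133*1/6 + (-31*1/71 + 47*(-1/17)))/4 = 9*(-133/6 + (-31/71 - 47/17))/4 = 9*(-133/6 - 3864/1207)/4 = (9/4)*(-183715/7242) = -551145/9656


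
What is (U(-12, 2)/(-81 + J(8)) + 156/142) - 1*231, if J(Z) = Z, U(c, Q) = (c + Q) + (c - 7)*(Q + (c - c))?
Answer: -1188171/5183 ≈ -229.24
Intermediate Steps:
U(c, Q) = Q + c + Q*(-7 + c) (U(c, Q) = (Q + c) + (-7 + c)*(Q + 0) = (Q + c) + (-7 + c)*Q = (Q + c) + Q*(-7 + c) = Q + c + Q*(-7 + c))
(U(-12, 2)/(-81 + J(8)) + 156/142) - 1*231 = ((-12 - 6*2 + 2*(-12))/(-81 + 8) + 156/142) - 1*231 = ((-12 - 12 - 24)/(-73) + 156*(1/142)) - 231 = (-48*(-1/73) + 78/71) - 231 = (48/73 + 78/71) - 231 = 9102/5183 - 231 = -1188171/5183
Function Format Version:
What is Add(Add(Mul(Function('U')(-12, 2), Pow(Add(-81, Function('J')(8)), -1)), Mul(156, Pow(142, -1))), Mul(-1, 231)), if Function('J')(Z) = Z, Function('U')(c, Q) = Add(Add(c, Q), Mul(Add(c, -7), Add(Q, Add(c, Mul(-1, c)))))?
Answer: Rational(-1188171, 5183) ≈ -229.24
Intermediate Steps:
Function('U')(c, Q) = Add(Q, c, Mul(Q, Add(-7, c))) (Function('U')(c, Q) = Add(Add(Q, c), Mul(Add(-7, c), Add(Q, 0))) = Add(Add(Q, c), Mul(Add(-7, c), Q)) = Add(Add(Q, c), Mul(Q, Add(-7, c))) = Add(Q, c, Mul(Q, Add(-7, c))))
Add(Add(Mul(Function('U')(-12, 2), Pow(Add(-81, Function('J')(8)), -1)), Mul(156, Pow(142, -1))), Mul(-1, 231)) = Add(Add(Mul(Add(-12, Mul(-6, 2), Mul(2, -12)), Pow(Add(-81, 8), -1)), Mul(156, Pow(142, -1))), Mul(-1, 231)) = Add(Add(Mul(Add(-12, -12, -24), Pow(-73, -1)), Mul(156, Rational(1, 142))), -231) = Add(Add(Mul(-48, Rational(-1, 73)), Rational(78, 71)), -231) = Add(Add(Rational(48, 73), Rational(78, 71)), -231) = Add(Rational(9102, 5183), -231) = Rational(-1188171, 5183)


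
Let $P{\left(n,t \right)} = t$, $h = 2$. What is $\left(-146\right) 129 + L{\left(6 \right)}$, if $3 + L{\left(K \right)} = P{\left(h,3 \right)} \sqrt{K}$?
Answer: $-18837 + 3 \sqrt{6} \approx -18830.0$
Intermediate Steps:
$L{\left(K \right)} = -3 + 3 \sqrt{K}$
$\left(-146\right) 129 + L{\left(6 \right)} = \left(-146\right) 129 - \left(3 - 3 \sqrt{6}\right) = -18834 - \left(3 - 3 \sqrt{6}\right) = -18837 + 3 \sqrt{6}$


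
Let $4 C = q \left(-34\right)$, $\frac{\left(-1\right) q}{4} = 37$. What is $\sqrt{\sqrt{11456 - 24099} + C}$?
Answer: $\sqrt{1258 + i \sqrt{12643}} \approx 35.504 + 1.5835 i$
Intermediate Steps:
$q = -148$ ($q = \left(-4\right) 37 = -148$)
$C = 1258$ ($C = \frac{\left(-148\right) \left(-34\right)}{4} = \frac{1}{4} \cdot 5032 = 1258$)
$\sqrt{\sqrt{11456 - 24099} + C} = \sqrt{\sqrt{11456 - 24099} + 1258} = \sqrt{\sqrt{-12643} + 1258} = \sqrt{i \sqrt{12643} + 1258} = \sqrt{1258 + i \sqrt{12643}}$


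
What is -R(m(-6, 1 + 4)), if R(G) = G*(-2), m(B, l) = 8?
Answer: 16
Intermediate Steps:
R(G) = -2*G
-R(m(-6, 1 + 4)) = -(-2)*8 = -1*(-16) = 16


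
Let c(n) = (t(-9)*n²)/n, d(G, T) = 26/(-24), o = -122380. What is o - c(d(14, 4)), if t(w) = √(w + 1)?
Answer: -122380 + 13*I*√2/6 ≈ -1.2238e+5 + 3.0641*I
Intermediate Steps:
t(w) = √(1 + w)
d(G, T) = -13/12 (d(G, T) = 26*(-1/24) = -13/12)
c(n) = 2*I*n*√2 (c(n) = (√(1 - 9)*n²)/n = (√(-8)*n²)/n = ((2*I*√2)*n²)/n = (2*I*√2*n²)/n = 2*I*n*√2)
o - c(d(14, 4)) = -122380 - 2*I*(-13)*√2/12 = -122380 - (-13)*I*√2/6 = -122380 + 13*I*√2/6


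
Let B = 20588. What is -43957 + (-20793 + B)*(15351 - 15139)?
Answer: -87417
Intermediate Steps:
-43957 + (-20793 + B)*(15351 - 15139) = -43957 + (-20793 + 20588)*(15351 - 15139) = -43957 - 205*212 = -43957 - 43460 = -87417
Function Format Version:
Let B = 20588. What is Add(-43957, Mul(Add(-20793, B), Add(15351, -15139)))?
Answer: -87417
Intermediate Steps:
Add(-43957, Mul(Add(-20793, B), Add(15351, -15139))) = Add(-43957, Mul(Add(-20793, 20588), Add(15351, -15139))) = Add(-43957, Mul(-205, 212)) = Add(-43957, -43460) = -87417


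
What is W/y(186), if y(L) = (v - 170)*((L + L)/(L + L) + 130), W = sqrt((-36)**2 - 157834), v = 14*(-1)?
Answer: -I*sqrt(156538)/24104 ≈ -0.016414*I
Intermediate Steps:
v = -14
W = I*sqrt(156538) (W = sqrt(1296 - 157834) = sqrt(-156538) = I*sqrt(156538) ≈ 395.65*I)
y(L) = -24104 (y(L) = (-14 - 170)*((L + L)/(L + L) + 130) = -184*((2*L)/((2*L)) + 130) = -184*((2*L)*(1/(2*L)) + 130) = -184*(1 + 130) = -184*131 = -24104)
W/y(186) = (I*sqrt(156538))/(-24104) = (I*sqrt(156538))*(-1/24104) = -I*sqrt(156538)/24104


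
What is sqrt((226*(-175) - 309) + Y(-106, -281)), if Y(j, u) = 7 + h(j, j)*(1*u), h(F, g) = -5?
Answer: I*sqrt(38447) ≈ 196.08*I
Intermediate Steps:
Y(j, u) = 7 - 5*u
sqrt((226*(-175) - 309) + Y(-106, -281)) = sqrt((226*(-175) - 309) + (7 - 5*(-281))) = sqrt((-39550 - 309) + (7 + 1405)) = sqrt(-39859 + 1412) = sqrt(-38447) = I*sqrt(38447)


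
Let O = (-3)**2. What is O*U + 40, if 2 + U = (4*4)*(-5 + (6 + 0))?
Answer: 166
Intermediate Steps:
O = 9
U = 14 (U = -2 + (4*4)*(-5 + (6 + 0)) = -2 + 16*(-5 + 6) = -2 + 16*1 = -2 + 16 = 14)
O*U + 40 = 9*14 + 40 = 126 + 40 = 166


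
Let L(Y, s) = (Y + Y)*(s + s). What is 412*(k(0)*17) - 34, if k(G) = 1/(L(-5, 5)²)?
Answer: -83249/2500 ≈ -33.300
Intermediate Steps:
L(Y, s) = 4*Y*s (L(Y, s) = (2*Y)*(2*s) = 4*Y*s)
k(G) = 1/10000 (k(G) = 1/((4*(-5)*5)²) = 1/((-100)²) = 1/10000)
412*(k(0)*17) - 34 = 412*((1/10000)*17) - 34 = 412*(17/10000) - 34 = 1751/2500 - 34 = -83249/2500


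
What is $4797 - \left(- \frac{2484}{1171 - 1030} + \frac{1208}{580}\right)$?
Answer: $\frac{32797421}{6815} \approx 4812.5$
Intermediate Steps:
$4797 - \left(- \frac{2484}{1171 - 1030} + \frac{1208}{580}\right) = 4797 - \left(- \frac{2484}{1171 - 1030} + 1208 \cdot \frac{1}{580}\right) = 4797 - \left(- \frac{2484}{141} + \frac{302}{145}\right) = 4797 - \left(\left(-2484\right) \frac{1}{141} + \frac{302}{145}\right) = 4797 - \left(- \frac{828}{47} + \frac{302}{145}\right) = 4797 - - \frac{105866}{6815} = 4797 + \frac{105866}{6815} = \frac{32797421}{6815}$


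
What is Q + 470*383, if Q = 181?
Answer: 180191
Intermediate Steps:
Q + 470*383 = 181 + 470*383 = 181 + 180010 = 180191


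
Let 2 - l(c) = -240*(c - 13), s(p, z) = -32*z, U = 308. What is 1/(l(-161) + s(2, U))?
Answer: -1/51614 ≈ -1.9375e-5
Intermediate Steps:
l(c) = -3118 + 240*c (l(c) = 2 - (-240)*(c - 13) = 2 - (-240)*(-13 + c) = 2 - (3120 - 240*c) = 2 + (-3120 + 240*c) = -3118 + 240*c)
1/(l(-161) + s(2, U)) = 1/((-3118 + 240*(-161)) - 32*308) = 1/((-3118 - 38640) - 9856) = 1/(-41758 - 9856) = 1/(-51614) = -1/51614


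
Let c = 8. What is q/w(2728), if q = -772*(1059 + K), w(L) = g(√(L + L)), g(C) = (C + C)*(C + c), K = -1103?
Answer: 2123/674 - 193*√341/10447 ≈ 2.8087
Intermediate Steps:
g(C) = 2*C*(8 + C) (g(C) = (C + C)*(C + 8) = (2*C)*(8 + C) = 2*C*(8 + C))
w(L) = 2*√2*√L*(8 + √2*√L) (w(L) = 2*√(L + L)*(8 + √(L + L)) = 2*√(2*L)*(8 + √(2*L)) = 2*(√2*√L)*(8 + √2*√L) = 2*√2*√L*(8 + √2*√L))
q = 33968 (q = -772*(1059 - 1103) = -772*(-44) = 33968)
q/w(2728) = 33968/(4*2728 + 16*√2*√2728) = 33968/(10912 + 16*√2*(2*√682)) = 33968/(10912 + 64*√341)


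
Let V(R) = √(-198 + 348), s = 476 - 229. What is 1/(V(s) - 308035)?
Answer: -61607/18977112215 - √6/18977112215 ≈ -3.2465e-6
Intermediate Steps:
s = 247
V(R) = 5*√6 (V(R) = √150 = 5*√6)
1/(V(s) - 308035) = 1/(5*√6 - 308035) = 1/(-308035 + 5*√6)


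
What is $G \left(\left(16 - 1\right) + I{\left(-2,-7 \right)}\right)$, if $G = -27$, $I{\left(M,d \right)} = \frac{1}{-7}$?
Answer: $- \frac{2808}{7} \approx -401.14$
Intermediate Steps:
$I{\left(M,d \right)} = - \frac{1}{7}$
$G \left(\left(16 - 1\right) + I{\left(-2,-7 \right)}\right) = - 27 \left(\left(16 - 1\right) - \frac{1}{7}\right) = - 27 \left(15 - \frac{1}{7}\right) = \left(-27\right) \frac{104}{7} = - \frac{2808}{7}$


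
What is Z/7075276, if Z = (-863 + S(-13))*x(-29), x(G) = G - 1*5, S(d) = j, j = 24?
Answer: 14263/3537638 ≈ 0.0040318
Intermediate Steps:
S(d) = 24
x(G) = -5 + G (x(G) = G - 5 = -5 + G)
Z = 28526 (Z = (-863 + 24)*(-5 - 29) = -839*(-34) = 28526)
Z/7075276 = 28526/7075276 = 28526*(1/7075276) = 14263/3537638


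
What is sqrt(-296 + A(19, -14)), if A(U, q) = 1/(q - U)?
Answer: I*sqrt(322377)/33 ≈ 17.206*I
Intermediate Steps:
sqrt(-296 + A(19, -14)) = sqrt(-296 + 1/(-14 - 1*19)) = sqrt(-296 + 1/(-14 - 19)) = sqrt(-296 + 1/(-33)) = sqrt(-296 - 1/33) = sqrt(-9769/33) = I*sqrt(322377)/33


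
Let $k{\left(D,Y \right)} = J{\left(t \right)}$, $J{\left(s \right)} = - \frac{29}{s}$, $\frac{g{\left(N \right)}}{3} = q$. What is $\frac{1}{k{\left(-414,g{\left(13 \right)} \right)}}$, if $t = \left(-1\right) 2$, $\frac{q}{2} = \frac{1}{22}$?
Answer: $\frac{2}{29} \approx 0.068966$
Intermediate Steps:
$q = \frac{1}{11}$ ($q = \frac{2}{22} = 2 \cdot \frac{1}{22} = \frac{1}{11} \approx 0.090909$)
$g{\left(N \right)} = \frac{3}{11}$ ($g{\left(N \right)} = 3 \cdot \frac{1}{11} = \frac{3}{11}$)
$t = -2$
$k{\left(D,Y \right)} = \frac{29}{2}$ ($k{\left(D,Y \right)} = - \frac{29}{-2} = \left(-29\right) \left(- \frac{1}{2}\right) = \frac{29}{2}$)
$\frac{1}{k{\left(-414,g{\left(13 \right)} \right)}} = \frac{1}{\frac{29}{2}} = \frac{2}{29}$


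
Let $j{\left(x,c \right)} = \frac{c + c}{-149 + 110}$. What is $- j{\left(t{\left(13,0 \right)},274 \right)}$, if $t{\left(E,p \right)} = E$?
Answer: $\frac{548}{39} \approx 14.051$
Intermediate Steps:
$j{\left(x,c \right)} = - \frac{2 c}{39}$ ($j{\left(x,c \right)} = \frac{2 c}{-39} = 2 c \left(- \frac{1}{39}\right) = - \frac{2 c}{39}$)
$- j{\left(t{\left(13,0 \right)},274 \right)} = - \frac{\left(-2\right) 274}{39} = \left(-1\right) \left(- \frac{548}{39}\right) = \frac{548}{39}$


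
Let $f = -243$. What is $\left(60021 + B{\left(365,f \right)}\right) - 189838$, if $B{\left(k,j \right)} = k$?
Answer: $-129452$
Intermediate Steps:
$\left(60021 + B{\left(365,f \right)}\right) - 189838 = \left(60021 + 365\right) - 189838 = 60386 - 189838 = -129452$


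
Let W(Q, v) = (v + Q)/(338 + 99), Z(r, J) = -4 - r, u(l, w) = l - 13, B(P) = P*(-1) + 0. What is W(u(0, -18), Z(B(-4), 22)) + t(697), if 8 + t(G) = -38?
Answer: -20123/437 ≈ -46.048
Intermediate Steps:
B(P) = -P (B(P) = -P + 0 = -P)
u(l, w) = -13 + l
t(G) = -46 (t(G) = -8 - 38 = -46)
W(Q, v) = Q/437 + v/437 (W(Q, v) = (Q + v)/437 = (Q + v)*(1/437) = Q/437 + v/437)
W(u(0, -18), Z(B(-4), 22)) + t(697) = ((-13 + 0)/437 + (-4 - (-1)*(-4))/437) - 46 = ((1/437)*(-13) + (-4 - 1*4)/437) - 46 = (-13/437 + (-4 - 4)/437) - 46 = (-13/437 + (1/437)*(-8)) - 46 = (-13/437 - 8/437) - 46 = -21/437 - 46 = -20123/437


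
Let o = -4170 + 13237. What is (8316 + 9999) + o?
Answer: 27382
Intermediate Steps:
o = 9067
(8316 + 9999) + o = (8316 + 9999) + 9067 = 18315 + 9067 = 27382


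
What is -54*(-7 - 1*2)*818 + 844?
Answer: 398392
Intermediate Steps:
-54*(-7 - 1*2)*818 + 844 = -54*(-7 - 2)*818 + 844 = -54*(-9)*818 + 844 = 486*818 + 844 = 397548 + 844 = 398392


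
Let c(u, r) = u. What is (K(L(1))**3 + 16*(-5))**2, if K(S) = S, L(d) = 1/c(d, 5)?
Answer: 6241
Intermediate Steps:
L(d) = 1/d
(K(L(1))**3 + 16*(-5))**2 = ((1/1)**3 + 16*(-5))**2 = (1**3 - 80)**2 = (1 - 80)**2 = (-79)**2 = 6241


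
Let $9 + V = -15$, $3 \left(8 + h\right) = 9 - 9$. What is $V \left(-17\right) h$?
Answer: $-3264$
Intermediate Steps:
$h = -8$ ($h = -8 + \frac{9 - 9}{3} = -8 + \frac{1}{3} \cdot 0 = -8 + 0 = -8$)
$V = -24$ ($V = -9 - 15 = -24$)
$V \left(-17\right) h = \left(-24\right) \left(-17\right) \left(-8\right) = 408 \left(-8\right) = -3264$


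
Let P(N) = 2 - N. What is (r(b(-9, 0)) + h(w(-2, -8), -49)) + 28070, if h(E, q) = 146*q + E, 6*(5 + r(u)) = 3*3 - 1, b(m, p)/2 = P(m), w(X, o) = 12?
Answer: 62773/3 ≈ 20924.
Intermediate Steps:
b(m, p) = 4 - 2*m (b(m, p) = 2*(2 - m) = 4 - 2*m)
r(u) = -11/3 (r(u) = -5 + (3*3 - 1)/6 = -5 + (9 - 1)/6 = -5 + (⅙)*8 = -5 + 4/3 = -11/3)
h(E, q) = E + 146*q
(r(b(-9, 0)) + h(w(-2, -8), -49)) + 28070 = (-11/3 + (12 + 146*(-49))) + 28070 = (-11/3 + (12 - 7154)) + 28070 = (-11/3 - 7142) + 28070 = -21437/3 + 28070 = 62773/3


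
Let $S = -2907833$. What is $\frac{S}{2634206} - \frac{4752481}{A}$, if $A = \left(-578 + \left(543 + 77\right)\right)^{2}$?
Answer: $- \frac{6262071691249}{2323369692} \approx -2695.3$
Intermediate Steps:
$A = 1764$ ($A = \left(-578 + 620\right)^{2} = 42^{2} = 1764$)
$\frac{S}{2634206} - \frac{4752481}{A} = - \frac{2907833}{2634206} - \frac{4752481}{1764} = - \frac{6262071691249}{2323369692}$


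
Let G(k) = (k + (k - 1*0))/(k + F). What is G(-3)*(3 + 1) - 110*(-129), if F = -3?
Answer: 14194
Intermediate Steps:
G(k) = 2*k/(-3 + k) (G(k) = (k + (k - 1*0))/(k - 3) = (k + (k + 0))/(-3 + k) = (k + k)/(-3 + k) = (2*k)/(-3 + k) = 2*k/(-3 + k))
G(-3)*(3 + 1) - 110*(-129) = (2*(-3)/(-3 - 3))*(3 + 1) - 110*(-129) = (2*(-3)/(-6))*4 + 14190 = (2*(-3)*(-1/6))*4 + 14190 = 1*4 + 14190 = 4 + 14190 = 14194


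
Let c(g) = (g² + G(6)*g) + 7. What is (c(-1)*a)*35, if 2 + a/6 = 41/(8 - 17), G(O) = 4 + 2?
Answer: -8260/3 ≈ -2753.3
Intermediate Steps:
G(O) = 6
a = -118/3 (a = -12 + 6*(41/(8 - 17)) = -12 + 6*(41/(-9)) = -12 + 6*(41*(-⅑)) = -12 + 6*(-41/9) = -12 - 82/3 = -118/3 ≈ -39.333)
c(g) = 7 + g² + 6*g (c(g) = (g² + 6*g) + 7 = 7 + g² + 6*g)
(c(-1)*a)*35 = ((7 + (-1)² + 6*(-1))*(-118/3))*35 = ((7 + 1 - 6)*(-118/3))*35 = (2*(-118/3))*35 = -236/3*35 = -8260/3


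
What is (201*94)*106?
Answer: 2002764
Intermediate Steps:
(201*94)*106 = 18894*106 = 2002764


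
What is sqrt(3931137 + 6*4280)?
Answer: sqrt(3956817) ≈ 1989.2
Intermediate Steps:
sqrt(3931137 + 6*4280) = sqrt(3931137 + 25680) = sqrt(3956817)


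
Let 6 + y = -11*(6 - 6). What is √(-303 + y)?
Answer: I*√309 ≈ 17.578*I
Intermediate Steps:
y = -6 (y = -6 - 11*(6 - 6) = -6 - 11*0 = -6 + 0 = -6)
√(-303 + y) = √(-303 - 6) = √(-309) = I*√309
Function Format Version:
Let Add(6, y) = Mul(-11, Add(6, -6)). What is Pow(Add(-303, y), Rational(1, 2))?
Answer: Mul(I, Pow(309, Rational(1, 2))) ≈ Mul(17.578, I)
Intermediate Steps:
y = -6 (y = Add(-6, Mul(-11, Add(6, -6))) = Add(-6, Mul(-11, 0)) = Add(-6, 0) = -6)
Pow(Add(-303, y), Rational(1, 2)) = Pow(Add(-303, -6), Rational(1, 2)) = Pow(-309, Rational(1, 2)) = Mul(I, Pow(309, Rational(1, 2)))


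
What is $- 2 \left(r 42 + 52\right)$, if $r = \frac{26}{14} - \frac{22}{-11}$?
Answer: $-428$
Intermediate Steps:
$r = \frac{27}{7}$ ($r = 26 \cdot \frac{1}{14} - -2 = \frac{13}{7} + 2 = \frac{27}{7} \approx 3.8571$)
$- 2 \left(r 42 + 52\right) = - 2 \left(\frac{27}{7} \cdot 42 + 52\right) = - 2 \left(162 + 52\right) = \left(-2\right) 214 = -428$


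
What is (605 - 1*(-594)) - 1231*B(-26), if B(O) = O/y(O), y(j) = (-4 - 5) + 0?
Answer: -21215/9 ≈ -2357.2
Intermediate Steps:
y(j) = -9 (y(j) = -9 + 0 = -9)
B(O) = -O/9 (B(O) = O/(-9) = O*(-⅑) = -O/9)
(605 - 1*(-594)) - 1231*B(-26) = (605 - 1*(-594)) - (-1231)*(-26)/9 = (605 + 594) - 1231*26/9 = 1199 - 32006/9 = -21215/9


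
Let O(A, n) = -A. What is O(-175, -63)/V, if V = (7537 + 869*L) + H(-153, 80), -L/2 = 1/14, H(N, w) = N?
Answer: 1225/50819 ≈ 0.024105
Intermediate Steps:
L = -⅐ (L = -2/14 = -2*1/14 = -⅐ ≈ -0.14286)
V = 50819/7 (V = (7537 + 869*(-⅐)) - 153 = (7537 - 869/7) - 153 = 51890/7 - 153 = 50819/7 ≈ 7259.9)
O(-175, -63)/V = (-1*(-175))/(50819/7) = 175*(7/50819) = 1225/50819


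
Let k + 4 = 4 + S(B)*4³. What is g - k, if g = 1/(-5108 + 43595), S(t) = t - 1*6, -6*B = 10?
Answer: 6294763/12829 ≈ 490.67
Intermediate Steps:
B = -5/3 (B = -⅙*10 = -5/3 ≈ -1.6667)
S(t) = -6 + t (S(t) = t - 6 = -6 + t)
g = 1/38487 ≈ 2.5983e-5
k = -1472/3 (k = -4 + (4 + (-6 - 5/3)*4³) = -4 + (4 - 23/3*64) = -4 + (4 - 1472/3) = -4 - 1460/3 = -1472/3 ≈ -490.67)
g - k = 1/38487 - 1*(-1472/3) = 1/38487 + 1472/3 = 6294763/12829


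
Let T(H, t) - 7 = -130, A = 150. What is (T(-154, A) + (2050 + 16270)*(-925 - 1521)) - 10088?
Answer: -44820931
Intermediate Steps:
T(H, t) = -123 (T(H, t) = 7 - 130 = -123)
(T(-154, A) + (2050 + 16270)*(-925 - 1521)) - 10088 = (-123 + (2050 + 16270)*(-925 - 1521)) - 10088 = (-123 + 18320*(-2446)) - 10088 = (-123 - 44810720) - 10088 = -44810843 - 10088 = -44820931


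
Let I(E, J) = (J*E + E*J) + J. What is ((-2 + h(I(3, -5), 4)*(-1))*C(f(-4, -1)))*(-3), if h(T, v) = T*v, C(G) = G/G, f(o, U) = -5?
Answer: -414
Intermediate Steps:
I(E, J) = J + 2*E*J (I(E, J) = (E*J + E*J) + J = 2*E*J + J = J + 2*E*J)
C(G) = 1
((-2 + h(I(3, -5), 4)*(-1))*C(f(-4, -1)))*(-3) = ((-2 + (-5*(1 + 2*3)*4)*(-1))*1)*(-3) = ((-2 + (-5*(1 + 6)*4)*(-1))*1)*(-3) = ((-2 + (-5*7*4)*(-1))*1)*(-3) = ((-2 - 35*4*(-1))*1)*(-3) = ((-2 - 140*(-1))*1)*(-3) = ((-2 + 140)*1)*(-3) = (138*1)*(-3) = 138*(-3) = -414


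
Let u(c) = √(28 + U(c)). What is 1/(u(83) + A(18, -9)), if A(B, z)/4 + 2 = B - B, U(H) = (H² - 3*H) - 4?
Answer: 1/825 + 7*√34/3300 ≈ 0.013581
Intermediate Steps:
U(H) = -4 + H² - 3*H
A(B, z) = -8 (A(B, z) = -8 + 4*(B - B) = -8 + 4*0 = -8 + 0 = -8)
u(c) = √(24 + c² - 3*c) (u(c) = √(28 + (-4 + c² - 3*c)) = √(24 + c² - 3*c))
1/(u(83) + A(18, -9)) = 1/(√(24 + 83² - 3*83) - 8) = 1/(√(24 + 6889 - 249) - 8) = 1/(√6664 - 8) = 1/(14*√34 - 8) = 1/(-8 + 14*√34)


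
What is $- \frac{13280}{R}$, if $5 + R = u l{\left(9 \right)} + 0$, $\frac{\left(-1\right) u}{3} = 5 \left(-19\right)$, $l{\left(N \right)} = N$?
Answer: $- \frac{83}{16} \approx -5.1875$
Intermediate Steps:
$u = 285$ ($u = - 3 \cdot 5 \left(-19\right) = \left(-3\right) \left(-95\right) = 285$)
$R = 2560$ ($R = -5 + \left(285 \cdot 9 + 0\right) = -5 + \left(2565 + 0\right) = -5 + 2565 = 2560$)
$- \frac{13280}{R} = - \frac{13280}{2560} = \left(-13280\right) \frac{1}{2560} = - \frac{83}{16}$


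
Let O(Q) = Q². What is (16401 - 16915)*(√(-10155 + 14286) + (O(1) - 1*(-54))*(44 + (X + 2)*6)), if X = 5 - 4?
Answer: -1752740 - 4626*√51 ≈ -1.7858e+6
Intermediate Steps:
X = 1
(16401 - 16915)*(√(-10155 + 14286) + (O(1) - 1*(-54))*(44 + (X + 2)*6)) = (16401 - 16915)*(√(-10155 + 14286) + (1² - 1*(-54))*(44 + (1 + 2)*6)) = -514*(√4131 + (1 + 54)*(44 + 3*6)) = -514*(9*√51 + 55*(44 + 18)) = -514*(9*√51 + 55*62) = -514*(9*√51 + 3410) = -514*(3410 + 9*√51) = -1752740 - 4626*√51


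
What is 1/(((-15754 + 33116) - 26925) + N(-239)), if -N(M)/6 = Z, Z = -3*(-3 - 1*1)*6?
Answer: -1/9995 ≈ -0.00010005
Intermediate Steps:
Z = 72 (Z = -3*(-3 - 1)*6 = -3*(-4)*6 = 12*6 = 72)
N(M) = -432 (N(M) = -6*72 = -432)
1/(((-15754 + 33116) - 26925) + N(-239)) = 1/(((-15754 + 33116) - 26925) - 432) = 1/((17362 - 26925) - 432) = 1/(-9563 - 432) = 1/(-9995) = -1/9995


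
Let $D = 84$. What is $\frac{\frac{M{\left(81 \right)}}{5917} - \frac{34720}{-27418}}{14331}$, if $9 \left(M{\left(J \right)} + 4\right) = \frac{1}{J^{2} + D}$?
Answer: $\frac{6139837518329}{69521852578794615} \approx 8.8315 \cdot 10^{-5}$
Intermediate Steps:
$M{\left(J \right)} = -4 + \frac{1}{9 \left(84 + J^{2}\right)}$ ($M{\left(J \right)} = -4 + \frac{1}{9 \left(J^{2} + 84\right)} = -4 + \frac{1}{9 \left(84 + J^{2}\right)}$)
$\frac{\frac{M{\left(81 \right)}}{5917} - \frac{34720}{-27418}}{14331} = \frac{\frac{\frac{1}{9} \frac{1}{84 + 81^{2}} \left(-3023 - 36 \cdot 81^{2}\right)}{5917} - \frac{34720}{-27418}}{14331} = \left(\frac{-3023 - 236196}{9 \left(84 + 6561\right)} \frac{1}{5917} - - \frac{17360}{13709}\right) \frac{1}{14331} = \left(\frac{-3023 - 236196}{9 \cdot 6645} \cdot \frac{1}{5917} + \frac{17360}{13709}\right) \frac{1}{14331} = \left(\frac{1}{9} \cdot \frac{1}{6645} \left(-239219\right) \frac{1}{5917} + \frac{17360}{13709}\right) \frac{1}{14331} = \left(\left(- \frac{239219}{59805}\right) \frac{1}{5917} + \frac{17360}{13709}\right) \frac{1}{14331} = \left(- \frac{239219}{353866185} + \frac{17360}{13709}\right) \frac{1}{14331} = \frac{6139837518329}{4851151530165} \cdot \frac{1}{14331} = \frac{6139837518329}{69521852578794615}$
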